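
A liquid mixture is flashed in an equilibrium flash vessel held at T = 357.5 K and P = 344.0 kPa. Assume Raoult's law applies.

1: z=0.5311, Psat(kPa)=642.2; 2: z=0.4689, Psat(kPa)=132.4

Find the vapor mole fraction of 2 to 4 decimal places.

Raoult's law: Kᵢ = Pᵢˢᵃᵗ/P = Pᵢˢᵃᵗ/344.0.
  K_1 = 642.2/344.0 = 1.866860, K_2 = 132.4/344.0 = 0.384884
Newton–Raphson from ψ = 0.51:
  ψ = 0.5100: g = -0.10102, g' = -0.5686 → ψ = 0.3323
  ψ = 0.3323: g = -0.00512, g' = -0.5208 → ψ = 0.3225
Converged at ψ = 0.3225.
Compositions from xᵢ = zᵢ/(1+ψ(Kᵢ−1)), yᵢ = Kᵢxᵢ:
  1: x = 0.4151, y = 0.7749
  2: x = 0.5849, y = 0.2251

y_2 = 0.2251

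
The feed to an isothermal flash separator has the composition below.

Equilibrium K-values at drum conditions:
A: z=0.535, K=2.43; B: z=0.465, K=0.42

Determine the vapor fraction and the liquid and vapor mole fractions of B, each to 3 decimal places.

ψ = 0.597, x_B = 0.711, y_B = 0.299

Let ψ = V/F and solve Σ zᵢ(Kᵢ−1)/(1+ψ(Kᵢ−1)) = 0.
Feasibility: ΣzᵢKᵢ = 1.495, Σzᵢ/Kᵢ = 1.327 — both > 1, two phases present.
Newton iteration, ψ⁰ = 0.37:
  ψ = 0.370: g = 0.1569, g' = -0.721 → ψ = 0.588
  ψ = 0.588: g = 0.0066, g' = -0.683 → ψ = 0.597
Converged at ψ = 0.597.
Compositions from xᵢ = zᵢ/(1+ψ(Kᵢ−1)), yᵢ = Kᵢxᵢ:
  A: x = 0.289, y = 0.701
  B: x = 0.711, y = 0.299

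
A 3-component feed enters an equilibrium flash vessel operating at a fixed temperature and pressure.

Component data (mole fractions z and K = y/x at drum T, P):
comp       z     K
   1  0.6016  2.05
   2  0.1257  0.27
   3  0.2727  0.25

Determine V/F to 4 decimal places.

V/F = 0.4295

Rachford–Rice: g(V/F) = Σ zᵢ(Kᵢ−1)/(1+V/F(Kᵢ−1)) = 0.
Feasibility: ΣzᵢKᵢ = 1.3354, Σzᵢ/Kᵢ = 1.8498 — both > 1, two phases present.
Iterate (Newton) starting at V/F = 0.5:
  V/F = 0.5000: g = -0.05753, g' = -0.8440 → V/F = 0.4318
  V/F = 0.4318: g = -0.00189, g' = -0.7924 → V/F = 0.4295
Converged at V/F = 0.4295.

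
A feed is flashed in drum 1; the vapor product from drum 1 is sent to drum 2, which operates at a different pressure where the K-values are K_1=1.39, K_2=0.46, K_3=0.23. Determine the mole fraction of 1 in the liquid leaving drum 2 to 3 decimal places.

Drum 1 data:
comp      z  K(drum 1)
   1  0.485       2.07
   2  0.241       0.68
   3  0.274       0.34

x_1 (drum 2) = 0.620

Drum 1:
Iterate (Newton) starting at ψ₁ = 0.5:
  ψ₁ = 0.500: g = -0.0236, g' = -0.537 → ψ₁ = 0.456
Converged at ψ₁ = 0.456.
Drum-1 compositions:
  1: x = 0.326, y = 0.675
  2: x = 0.282, y = 0.192
  3: x = 0.392, y = 0.133
Drum-2 feed = drum-1 vapor: z₂ = (0.6749, 0.1918, 0.1332).
Drum 2:
Material balance + equilibrium reduce to Σ zᵢ(Kᵢ−1)/(1+ψ₂(Kᵢ−1)) = 0.
g(0) = ΣzᵢKᵢ − 1 = 0.057 and g(1) = 1 − Σzᵢ/Kᵢ = -0.482, so a root lies in (0, 1).
Newton iteration, ψ₂⁰ = 0.32:
  ψ₂ = 0.320: g = -0.0273, g' = -0.302 → ψ₂ = 0.229
  ψ₂ = 0.229: g = -0.0012, g' = -0.276 → ψ₂ = 0.225
Converged at ψ₂ = 0.225.
  1: x = 0.620, y = 0.862
  2: x = 0.218, y = 0.100
  3: x = 0.161, y = 0.037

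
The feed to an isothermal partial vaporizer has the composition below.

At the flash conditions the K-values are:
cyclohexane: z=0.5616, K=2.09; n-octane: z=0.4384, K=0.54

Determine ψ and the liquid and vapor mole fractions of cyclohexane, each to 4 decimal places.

Let ψ = V/F and solve Σ zᵢ(Kᵢ−1)/(1+ψ(Kᵢ−1)) = 0.
Feasibility: ΣzᵢKᵢ = 1.4105, Σzᵢ/Kᵢ = 1.0806 — both > 1, two phases present.
Newton–Raphson from ψ = 0.5:
  ψ = 0.5000: g = 0.13431, g' = -0.4360 → ψ = 0.8081
  ψ = 0.8081: g = 0.00450, g' = -0.4236 → ψ = 0.8187
Converged at ψ = 0.8187.
Compositions from xᵢ = zᵢ/(1+ψ(Kᵢ−1)), yᵢ = Kᵢxᵢ:
  cyclohexane: x = 0.2968, y = 0.6203
  n-octane: x = 0.7032, y = 0.3797

ψ = 0.8187, x_cyclohexane = 0.2968, y_cyclohexane = 0.6203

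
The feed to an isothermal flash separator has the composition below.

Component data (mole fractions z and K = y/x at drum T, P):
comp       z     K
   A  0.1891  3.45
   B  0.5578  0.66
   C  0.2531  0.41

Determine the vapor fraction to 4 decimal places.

Iterate (Newton) starting at ψ = 0.5:
  ψ = 0.5000: g = -0.23209, g' = -0.5001 → ψ = 0.0360
  ψ = 0.0360: g = 0.08122, g' = -1.1168 → ψ = 0.1087
  ψ = 0.1087: g = 0.00938, g' = -0.8780 → ψ = 0.1194
  ψ = 0.1194: g = 0.00014, g' = -0.8515 → ψ = 0.1195
Converged at ψ = 0.1195.

ψ = 0.1195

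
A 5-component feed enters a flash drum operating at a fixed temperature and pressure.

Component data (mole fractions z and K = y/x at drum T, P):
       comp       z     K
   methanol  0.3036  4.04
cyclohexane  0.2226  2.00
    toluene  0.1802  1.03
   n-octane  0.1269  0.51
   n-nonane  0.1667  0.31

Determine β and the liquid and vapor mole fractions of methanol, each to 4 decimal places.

β = 0.8481, x_methanol = 0.0848, y_methanol = 0.3428

Material balance + equilibrium reduce to Σ zᵢ(Kᵢ−1)/(1+β(Kᵢ−1)) = 0.
g(0) = ΣzᵢKᵢ − 1 = 0.9737 and g(1) = 1 − Σzᵢ/Kᵢ = -0.1480, so a root lies in (0, 1).
Iterate (Newton) starting at β = 0.65:
  β = 0.6500: g = 0.15054, g' = -0.7253 → β = 0.8576
  β = 0.8576: g = -0.00799, g' = -0.8471 → β = 0.8481
Converged at β = 0.8481.
Compositions from xᵢ = zᵢ/(1+β(Kᵢ−1)), yᵢ = Kᵢxᵢ:
  methanol: x = 0.0848, y = 0.3428
  cyclohexane: x = 0.1205, y = 0.2409
  toluene: x = 0.1757, y = 0.1810
  n-octane: x = 0.2171, y = 0.1107
  n-nonane: x = 0.4018, y = 0.1246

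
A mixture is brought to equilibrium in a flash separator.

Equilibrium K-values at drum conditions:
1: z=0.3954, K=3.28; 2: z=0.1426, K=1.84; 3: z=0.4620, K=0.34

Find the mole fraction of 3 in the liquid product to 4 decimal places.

x_3 = 0.7278

Let β = V/F and solve Σ zᵢ(Kᵢ−1)/(1+β(Kᵢ−1)) = 0.
Feasibility: ΣzᵢKᵢ = 1.7164, Σzᵢ/Kᵢ = 1.5569 — both > 1, two phases present.
Iterate (Newton) starting at β = 0.5:
  β = 0.5000: g = 0.05052, g' = -0.9470 → β = 0.5533
  β = 0.5533: g = 0.00004, g' = -0.9482 → β = 0.5534
Converged at β = 0.5534.
Compositions from xᵢ = zᵢ/(1+β(Kᵢ−1)), yᵢ = Kᵢxᵢ:
  1: x = 0.1748, y = 0.5734
  2: x = 0.0973, y = 0.1791
  3: x = 0.7278, y = 0.2475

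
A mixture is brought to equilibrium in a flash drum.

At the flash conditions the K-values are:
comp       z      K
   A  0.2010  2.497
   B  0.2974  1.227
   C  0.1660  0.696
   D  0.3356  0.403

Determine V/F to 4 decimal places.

V/F = 0.2334

Material balance + equilibrium reduce to Σ zᵢ(Kᵢ−1)/(1+V/F(Kᵢ−1)) = 0.
Check two-phase: ΣzᵢKᵢ = 1.1176 > 1 and Σzᵢ/Kᵢ = 1.3941 > 1, so g(0) = 0.1176 > 0 and g(1) = -0.3941 < 0.
Iterate (Newton) starting at V/F = 0.5:
  V/F = 0.5000: g = -0.11240, g' = -0.4241 → V/F = 0.2350
  V/F = 0.2350: g = -0.00070, g' = -0.4400 → V/F = 0.2334
Converged at V/F = 0.2334.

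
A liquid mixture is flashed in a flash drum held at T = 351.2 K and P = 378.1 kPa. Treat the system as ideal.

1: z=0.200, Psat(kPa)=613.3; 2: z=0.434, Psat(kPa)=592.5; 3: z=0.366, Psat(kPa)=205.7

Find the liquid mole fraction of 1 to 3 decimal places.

x_1 = 0.136

Raoult's law: Kᵢ = Pᵢˢᵃᵗ/P = Pᵢˢᵃᵗ/378.1.
  K_1 = 613.3/378.1 = 1.62206, K_2 = 592.5/378.1 = 1.56705, K_3 = 205.7/378.1 = 0.54404
Rachford–Rice: g(V/F) = Σ zᵢ(Kᵢ−1)/(1+V/F(Kᵢ−1)) = 0.
Feasibility: ΣzᵢKᵢ = 1.204, Σzᵢ/Kᵢ = 1.073 — both > 1, two phases present.
Iterate (Newton) starting at V/F = 0.58:
  V/F = 0.580: g = 0.0497, g' = -0.261 → V/F = 0.770
  V/F = 0.770: g = -0.0018, g' = -0.284 → V/F = 0.764
Converged at V/F = 0.764.
Compositions from xᵢ = zᵢ/(1+V/F(Kᵢ−1)), yᵢ = Kᵢxᵢ:
  1: x = 0.136, y = 0.220
  2: x = 0.303, y = 0.475
  3: x = 0.562, y = 0.306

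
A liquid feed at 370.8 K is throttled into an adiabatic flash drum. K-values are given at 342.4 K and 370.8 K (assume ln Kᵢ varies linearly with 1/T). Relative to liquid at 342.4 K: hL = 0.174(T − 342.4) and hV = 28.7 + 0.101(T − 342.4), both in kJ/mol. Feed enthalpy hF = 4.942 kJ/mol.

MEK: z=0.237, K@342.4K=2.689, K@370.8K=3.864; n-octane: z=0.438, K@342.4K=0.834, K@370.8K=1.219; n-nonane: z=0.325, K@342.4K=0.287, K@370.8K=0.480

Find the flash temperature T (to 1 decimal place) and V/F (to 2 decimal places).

Adiabatic flash: solve Rachford–Rice at each trial T, then check hF = ψ·hV(T) + (1−ψ)·hL(T).
  T = 342.4 K: K = (2.689, 0.834, 0.287), RR gives ψ = 0.128, H_out = 3.667 kJ/mol
  T = 370.8 K: K = (3.864, 1.219, 0.480), RR gives ψ = 0.797, H_out = 26.153 kJ/mol
  T = 356.6 K: K = (3.247, 1.016, 0.375), RR gives ψ = 0.430, H_out = 14.365 kJ/mol
  T = 349.5 K: K = (2.960, 0.922, 0.329), RR gives ψ = 0.274, H_out = 8.970 kJ/mol
  T = 345.9 K: K = (2.821, 0.877, 0.307), RR gives ψ = 0.199, H_out = 6.284 kJ/mol
  T = 344.1 K: K = (2.753, 0.855, 0.297), RR gives ψ = 0.163, H_out = 4.941 kJ/mol
Linear interpolation between T = 344.1 (H_out = 4.941) and T = 345.9 (H_out = 6.284) on hF = 4.942 gives T ≈ 344.1 K, at which ψ = 0.16.

T = 344.1 K, V/F = 0.16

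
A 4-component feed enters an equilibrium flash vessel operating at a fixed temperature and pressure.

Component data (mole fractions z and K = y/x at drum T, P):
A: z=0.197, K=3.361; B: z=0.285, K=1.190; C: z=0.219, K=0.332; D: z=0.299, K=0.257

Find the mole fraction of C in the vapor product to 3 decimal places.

Material balance + equilibrium reduce to Σ zᵢ(Kᵢ−1)/(1+ψ(Kᵢ−1)) = 0.
g(0) = ΣzᵢKᵢ − 1 = 0.151 and g(1) = 1 − Σzᵢ/Kᵢ = -1.121, so a root lies in (0, 1).
Newton iteration, ψ⁰ = 0.44:
  ψ = 0.440: g = -0.2591, g' = -0.833 → ψ = 0.129
  ψ = 0.129: g = 0.0036, g' = -0.974 → ψ = 0.133
Converged at ψ = 0.133.
Compositions from xᵢ = zᵢ/(1+ψ(Kᵢ−1)), yᵢ = Kᵢxᵢ:
  A: x = 0.150, y = 0.504
  B: x = 0.278, y = 0.331
  C: x = 0.240, y = 0.080
  D: x = 0.332, y = 0.085

y_C = 0.080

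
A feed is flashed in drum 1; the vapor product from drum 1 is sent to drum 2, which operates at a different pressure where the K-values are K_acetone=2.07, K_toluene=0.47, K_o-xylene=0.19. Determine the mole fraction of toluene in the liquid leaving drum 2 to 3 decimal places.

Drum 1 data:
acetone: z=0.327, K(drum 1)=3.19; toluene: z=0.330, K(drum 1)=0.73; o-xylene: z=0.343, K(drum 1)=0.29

x_toluene (drum 2) = 0.381

Drum 1:
Let ψ₁ = V/F and solve Σ zᵢ(Kᵢ−1)/(1+ψ₁(Kᵢ−1)) = 0.
Feasibility: ΣzᵢKᵢ = 1.384, Σzᵢ/Kᵢ = 1.737 — both > 1, two phases present.
Newton–Raphson from ψ₁ = 0.5:
  ψ₁ = 0.500: g = -0.1387, g' = -0.805 → ψ₁ = 0.328
  ψ₁ = 0.328: g = 0.0018, g' = -0.854 → ψ₁ = 0.330
Converged at ψ₁ = 0.330.
Drum-1 compositions:
  acetone: x = 0.190, y = 0.606
  toluene: x = 0.362, y = 0.264
  o-xylene: x = 0.448, y = 0.130
Drum-2 feed = drum-1 vapor: z₂ = (0.6057, 0.2644, 0.1299).
Drum 2:
Material balance + equilibrium reduce to Σ zᵢ(Kᵢ−1)/(1+ψ₂(Kᵢ−1)) = 0.
g(0) = ΣzᵢKᵢ − 1 = 0.403 and g(1) = 1 − Σzᵢ/Kᵢ = -0.539, so a root lies in (0, 1).
Iterate (Newton) starting at ψ₂ = 0.5:
  ψ₂ = 0.500: g = 0.0547, g' = -0.673 → ψ₂ = 0.581
  ψ₂ = 0.581: g = -0.0018, g' = -0.723 → ψ₂ = 0.579
Converged at ψ₂ = 0.579.
  acetone: x = 0.374, y = 0.774
  toluene: x = 0.381, y = 0.179
  o-xylene: x = 0.245, y = 0.046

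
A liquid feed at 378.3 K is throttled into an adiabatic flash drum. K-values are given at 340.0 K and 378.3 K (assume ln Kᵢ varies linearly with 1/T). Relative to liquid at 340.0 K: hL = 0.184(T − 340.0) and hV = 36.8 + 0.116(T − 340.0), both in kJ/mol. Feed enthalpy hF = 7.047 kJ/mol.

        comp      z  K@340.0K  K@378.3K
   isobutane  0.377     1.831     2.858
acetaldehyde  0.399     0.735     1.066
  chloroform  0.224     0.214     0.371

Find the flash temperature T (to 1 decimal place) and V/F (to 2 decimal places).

T = 343.6 K, V/F = 0.17

Adiabatic flash: solve Rachford–Rice at each trial T, then check hF = ψ·hV(T) + (1−ψ)·hL(T).
  T = 340.0 K: K = (1.831, 0.735, 0.214), RR gives ψ = 0.075, H_out = 2.754 kJ/mol
  T = 378.3 K: K = (2.858, 1.066, 0.371), RR gives ψ = 0.840, H_out = 35.758 kJ/mol
  T = 359.1 K: K = (2.314, 0.894, 0.286), RR gives ψ = 0.510, H_out = 21.617 kJ/mol
  T = 349.6 K: K = (2.066, 0.813, 0.248), RR gives ψ = 0.317, H_out = 13.230 kJ/mol
  T = 344.8 K: K = (1.947, 0.774, 0.231), RR gives ψ = 0.204, H_out = 8.325 kJ/mol
  T = 342.4 K: K = (1.888, 0.754, 0.222), RR gives ψ = 0.142, H_out = 5.637 kJ/mol
  T = 343.6 K: K = (1.917, 0.764, 0.227), RR gives ψ = 0.173, H_out = 7.004 kJ/mol
Linear interpolation between T = 343.6 (H_out = 7.004) and T = 344.8 (H_out = 8.325) on hF = 7.047 gives T ≈ 343.6 K, at which ψ = 0.17.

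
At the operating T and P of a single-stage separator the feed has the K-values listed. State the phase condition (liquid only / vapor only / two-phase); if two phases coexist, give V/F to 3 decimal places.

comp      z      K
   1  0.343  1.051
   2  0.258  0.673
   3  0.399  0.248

liquid only

ΣzᵢKᵢ = 0.633; Σzᵢ/Kᵢ = 2.319.
Since ΣzᵢKᵢ < 1 the mixture is below its bubble point — single liquid phase.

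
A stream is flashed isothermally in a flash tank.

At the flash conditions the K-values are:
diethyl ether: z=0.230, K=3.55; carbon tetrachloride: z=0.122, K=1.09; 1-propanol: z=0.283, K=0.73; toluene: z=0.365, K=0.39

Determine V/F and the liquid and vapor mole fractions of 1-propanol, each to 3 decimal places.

Rachford–Rice: g(V/F) = Σ zᵢ(Kᵢ−1)/(1+V/F(Kᵢ−1)) = 0.
Feasibility: ΣzᵢKᵢ = 1.298, Σzᵢ/Kᵢ = 1.500 — both > 1, two phases present.
Iterate (Newton) starting at V/F = 0.5:
  V/F = 0.500: g = -0.1404, g' = -0.599 → V/F = 0.265
  V/F = 0.265: g = 0.0125, g' = -0.750 → V/F = 0.282
Converged at V/F = 0.282.
Compositions from xᵢ = zᵢ/(1+V/F(Kᵢ−1)), yᵢ = Kᵢxᵢ:
  diethyl ether: x = 0.134, y = 0.475
  carbon tetrachloride: x = 0.119, y = 0.130
  1-propanol: x = 0.306, y = 0.224
  toluene: x = 0.441, y = 0.172

V/F = 0.282, x_1-propanol = 0.306, y_1-propanol = 0.224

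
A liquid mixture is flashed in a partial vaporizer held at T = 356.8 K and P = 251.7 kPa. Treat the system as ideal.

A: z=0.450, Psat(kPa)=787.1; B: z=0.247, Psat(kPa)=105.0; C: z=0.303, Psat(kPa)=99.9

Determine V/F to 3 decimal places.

Raoult's law: Kᵢ = Pᵢˢᵃᵗ/P = Pᵢˢᵃᵗ/251.7.
  K_A = 787.1/251.7 = 3.12714, K_B = 105.0/251.7 = 0.41716, K_C = 99.9/251.7 = 0.39690
Material balance + equilibrium reduce to Σ zᵢ(Kᵢ−1)/(1+V/F(Kᵢ−1)) = 0.
g(0) = ΣzᵢKᵢ − 1 = 0.631 and g(1) = 1 − Σzᵢ/Kᵢ = -0.499, so a root lies in (0, 1).
Newton iteration, V/F⁰ = 0.5:
  V/F = 0.500: g = -0.0009, g' = -0.871 → V/F = 0.499
Converged at V/F = 0.499.

V/F = 0.499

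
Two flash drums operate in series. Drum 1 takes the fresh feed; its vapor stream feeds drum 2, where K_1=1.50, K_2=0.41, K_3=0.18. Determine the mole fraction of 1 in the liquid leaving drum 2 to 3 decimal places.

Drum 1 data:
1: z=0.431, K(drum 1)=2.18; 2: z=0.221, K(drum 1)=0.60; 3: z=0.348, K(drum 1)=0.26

Drum 1:
Rachford–Rice: g(ψ₁) = Σ zᵢ(Kᵢ−1)/(1+ψ₁(Kᵢ−1)) = 0.
g(0) = ΣzᵢKᵢ − 1 = 0.163 and g(1) = 1 − Σzᵢ/Kᵢ = -0.905, so a root lies in (0, 1).
Newton–Raphson from ψ₁ = 0.41:
  ψ₁ = 0.410: g = -0.1327, g' = -0.716 → ψ₁ = 0.225
  ψ₁ = 0.225: g = -0.0040, g' = -0.692 → ψ₁ = 0.219
Converged at ψ₁ = 0.219.
Drum-1 compositions:
  1: x = 0.343, y = 0.747
  2: x = 0.242, y = 0.145
  3: x = 0.415, y = 0.108
Drum-2 feed = drum-1 vapor: z₂ = (0.7467, 0.1453, 0.1080).
Drum 2:
Iterate (Newton) starting at ψ₂ = 0.5:
  ψ₂ = 0.500: g = 0.0270, g' = -0.430 → ψ₂ = 0.563
  ψ₂ = 0.563: g = -0.0014, g' = -0.477 → ψ₂ = 0.560
Converged at ψ₂ = 0.560.
  1: x = 0.583, y = 0.875
  2: x = 0.217, y = 0.089
  3: x = 0.200, y = 0.036

x_1 (drum 2) = 0.583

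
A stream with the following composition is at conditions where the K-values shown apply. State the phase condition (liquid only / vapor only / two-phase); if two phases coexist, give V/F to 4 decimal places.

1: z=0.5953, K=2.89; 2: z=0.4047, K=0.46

two-phase, V/F = 0.8883

ΣzᵢKᵢ = 1.9066; Σzᵢ/Kᵢ = 1.0858.
Both exceed 1, so a two-phase solution exists.
Binary case is linear: z₁(K₁−1)(1+ψ(K₂−1)) + z₂(K₂−1)(1+ψ(K₁−1)) = 0
⇒ ψ = [z₁(K₁−1)+z₂(K₂−1)] / [−(K₁−1)(K₂−1)] = 0.90658/1.02060 = 0.8883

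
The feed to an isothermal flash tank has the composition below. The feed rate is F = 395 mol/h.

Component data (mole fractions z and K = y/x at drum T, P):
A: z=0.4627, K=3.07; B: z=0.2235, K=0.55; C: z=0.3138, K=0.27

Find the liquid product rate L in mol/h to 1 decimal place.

L = 205.6 mol/h

Material balance + equilibrium reduce to Σ zᵢ(Kᵢ−1)/(1+V/F(Kᵢ−1)) = 0.
g(0) = ΣzᵢKᵢ − 1 = 0.6281 and g(1) = 1 − Σzᵢ/Kᵢ = -0.7193, so a root lies in (0, 1).
Newton iteration, V/F⁰ = 0.53:
  V/F = 0.5300: g = -0.04899, g' = -0.9737 → V/F = 0.4797
  V/F = 0.4797: g = -0.00019, g' = -0.9688 → V/F = 0.4795
Converged at V/F = 0.4795.
Then V = V/F·F = 0.4795·395 = 189.4 mol/h and L = F − V = 205.6 mol/h.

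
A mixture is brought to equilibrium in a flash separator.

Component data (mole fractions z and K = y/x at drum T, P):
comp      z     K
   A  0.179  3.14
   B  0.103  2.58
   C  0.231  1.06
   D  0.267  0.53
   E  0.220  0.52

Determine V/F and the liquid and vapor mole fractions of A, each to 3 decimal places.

V/F = 0.471, x_A = 0.089, y_A = 0.280

Iterate (Newton) starting at V/F = 0.69:
  V/F = 0.690: g = -0.0978, g' = -0.436 → V/F = 0.466
  V/F = 0.466: g = 0.0025, g' = -0.473 → V/F = 0.471
Converged at V/F = 0.471.
Compositions from xᵢ = zᵢ/(1+V/F(Kᵢ−1)), yᵢ = Kᵢxᵢ:
  A: x = 0.089, y = 0.280
  B: x = 0.059, y = 0.152
  C: x = 0.225, y = 0.238
  D: x = 0.343, y = 0.182
  E: x = 0.284, y = 0.148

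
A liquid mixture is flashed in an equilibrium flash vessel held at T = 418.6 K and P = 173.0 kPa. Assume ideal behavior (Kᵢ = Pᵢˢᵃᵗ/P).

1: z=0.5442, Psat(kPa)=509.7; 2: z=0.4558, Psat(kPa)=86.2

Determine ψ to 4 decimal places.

ψ = 0.8504

Raoult's law: Kᵢ = Pᵢˢᵃᵗ/P = Pᵢˢᵃᵗ/173.0.
  K_1 = 509.7/173.0 = 2.946243, K_2 = 86.2/173.0 = 0.498266
Binary case is linear: z₁(K₁−1)(1+ψ(K₂−1)) + z₂(K₂−1)(1+ψ(K₁−1)) = 0
⇒ ψ = [z₁(K₁−1)+z₂(K₂−1)] / [−(K₁−1)(K₂−1)] = 0.83045/0.97650 = 0.8504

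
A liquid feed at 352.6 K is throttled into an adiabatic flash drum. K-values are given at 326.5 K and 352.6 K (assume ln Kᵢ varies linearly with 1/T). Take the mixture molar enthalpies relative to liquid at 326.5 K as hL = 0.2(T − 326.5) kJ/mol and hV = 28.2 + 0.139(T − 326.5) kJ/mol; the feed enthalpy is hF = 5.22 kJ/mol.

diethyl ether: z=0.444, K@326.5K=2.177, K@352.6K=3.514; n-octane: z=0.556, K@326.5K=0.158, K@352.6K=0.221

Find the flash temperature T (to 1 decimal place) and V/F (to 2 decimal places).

T = 332.2 K, V/F = 0.15

Adiabatic flash: solve Rachford–Rice at each trial T, then check hF = ψ·hV(T) + (1−ψ)·hL(T).
  T = 326.5 K: K = (2.177, 0.158), RR gives ψ = 0.055, H_out = 1.549 kJ/mol
  T = 352.6 K: K = (3.514, 0.221), RR gives ψ = 0.349, H_out = 14.501 kJ/mol
  T = 339.6 K: K = (2.794, 0.188), RR gives ψ = 0.237, H_out = 9.114 kJ/mol
  T = 333.1 K: K = (2.475, 0.173), RR gives ψ = 0.160, H_out = 5.761 kJ/mol
  T = 329.8 K: K = (2.323, 0.165), RR gives ψ = 0.112, H_out = 3.783 kJ/mol
  T = 331.5 K: K = (2.400, 0.169), RR gives ψ = 0.137, H_out = 4.830 kJ/mol
Linear interpolation between T = 331.5 (H_out = 4.830) and T = 333.1 (H_out = 5.761) on hF = 5.22 gives T ≈ 332.2 K, at which ψ = 0.15.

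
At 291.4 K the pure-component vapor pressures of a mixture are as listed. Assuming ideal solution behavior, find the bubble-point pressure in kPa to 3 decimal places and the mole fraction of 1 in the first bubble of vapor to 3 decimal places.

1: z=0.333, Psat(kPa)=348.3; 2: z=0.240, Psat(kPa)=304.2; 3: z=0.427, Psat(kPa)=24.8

Pbub = 199.582 kPa, y_1 = 0.581

At the bubble point ψ → 0, so ΣzᵢKᵢ = 1 with Kᵢ = Pᵢˢᵃᵗ/P ⇒ P = ΣzᵢPᵢˢᵃᵗ.
P = 0.333·348.3 + 0.240·304.2 + 0.427·24.8 = 199.582 kPa
yᵢ = zᵢPᵢˢᵃᵗ/P ⇒ y_1 = 0.333·348.3/199.582 = 0.581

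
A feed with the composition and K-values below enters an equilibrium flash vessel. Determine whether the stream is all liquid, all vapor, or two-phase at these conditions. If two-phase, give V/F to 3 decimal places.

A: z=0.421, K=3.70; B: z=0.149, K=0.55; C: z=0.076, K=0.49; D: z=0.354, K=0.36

ΣzᵢKᵢ = 1.804; Σzᵢ/Kᵢ = 1.523.
Both exceed 1, so a two-phase solution exists.
Let ψ = V/F and solve Σ zᵢ(Kᵢ−1)/(1+ψ(Kᵢ−1)) = 0.
Newton iteration, ψ⁰ = 0.5:
  ψ = 0.500: g = 0.0120, g' = -0.955 → ψ = 0.513
Converged at ψ = 0.513.

two-phase, V/F = 0.513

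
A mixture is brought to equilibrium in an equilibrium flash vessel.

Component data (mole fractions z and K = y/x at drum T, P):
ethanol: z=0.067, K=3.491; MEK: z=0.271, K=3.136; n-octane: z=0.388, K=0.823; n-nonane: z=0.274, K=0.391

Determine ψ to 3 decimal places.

ψ = 0.567

Newton iteration, ψ⁰ = 0.5:
  ψ = 0.500: g = 0.0390, g' = -0.596 → ψ = 0.565
  ψ = 0.565: g = 0.0007, g' = -0.577 → ψ = 0.567
Converged at ψ = 0.567.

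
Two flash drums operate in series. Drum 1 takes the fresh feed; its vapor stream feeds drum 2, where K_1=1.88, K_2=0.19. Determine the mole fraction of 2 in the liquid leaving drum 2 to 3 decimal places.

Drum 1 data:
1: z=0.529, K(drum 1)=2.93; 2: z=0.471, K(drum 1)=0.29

x_2 (drum 2) = 0.521

Drum 1:
Material balance + equilibrium reduce to Σ zᵢ(Kᵢ−1)/(1+ψ₁(Kᵢ−1)) = 0.
Feasibility: ΣzᵢKᵢ = 1.687, Σzᵢ/Kᵢ = 1.805 — both > 1, two phases present.
Binary case is linear: z₁(K₁−1)(1+ψ₁(K₂−1)) + z₂(K₂−1)(1+ψ₁(K₁−1)) = 0
⇒ ψ₁ = [z₁(K₁−1)+z₂(K₂−1)] / [−(K₁−1)(K₂−1)] = 0.6866/1.3703 = 0.501
Drum-1 compositions:
  1: x = 0.269, y = 0.788
  2: x = 0.731, y = 0.212
Drum-2 feed = drum-1 vapor: z₂ = (0.7880, 0.2120).
Drum 2:
Material balance + equilibrium reduce to Σ zᵢ(Kᵢ−1)/(1+ψ₂(Kᵢ−1)) = 0.
Feasibility: ΣzᵢKᵢ = 1.522, Σzᵢ/Kᵢ = 1.535 — both > 1, two phases present.
Binary case is linear: z₁(K₁−1)(1+ψ₂(K₂−1)) + z₂(K₂−1)(1+ψ₂(K₁−1)) = 0
⇒ ψ₂ = [z₁(K₁−1)+z₂(K₂−1)] / [−(K₁−1)(K₂−1)] = 0.5217/0.7128 = 0.732
  1: x = 0.479, y = 0.901
  2: x = 0.521, y = 0.099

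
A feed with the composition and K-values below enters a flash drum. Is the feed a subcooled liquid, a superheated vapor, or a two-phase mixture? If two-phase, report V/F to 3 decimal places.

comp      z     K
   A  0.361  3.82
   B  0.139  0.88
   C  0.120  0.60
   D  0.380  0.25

ΣzᵢKᵢ = 1.668; Σzᵢ/Kᵢ = 1.972.
Both exceed 1, so a two-phase solution exists.
Let ψ = V/F and solve Σ zᵢ(Kᵢ−1)/(1+ψ(Kᵢ−1)) = 0.
Newton iteration, ψ⁰ = 0.47:
  ψ = 0.470: g = -0.0792, g' = -1.072 → ψ = 0.396
  ψ = 0.396: g = 0.0008, g' = -1.102 → ψ = 0.397
Converged at ψ = 0.397.

two-phase, V/F = 0.397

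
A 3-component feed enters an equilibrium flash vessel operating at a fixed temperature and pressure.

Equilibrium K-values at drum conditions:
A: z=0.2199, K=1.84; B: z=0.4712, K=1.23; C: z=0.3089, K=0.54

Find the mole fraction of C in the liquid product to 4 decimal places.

Let ψ = V/F and solve Σ zᵢ(Kᵢ−1)/(1+ψ(Kᵢ−1)) = 0.
Feasibility: ΣzᵢKᵢ = 1.1510, Σzᵢ/Kᵢ = 1.0746 — both > 1, two phases present.
Iterate (Newton) starting at ψ = 0.44:
  ψ = 0.4400: g = 0.05513, g' = -0.2060 → ψ = 0.7076
  ψ = 0.7076: g = -0.00161, g' = -0.2231 → ψ = 0.7004
Converged at ψ = 0.7004.
Compositions from xᵢ = zᵢ/(1+ψ(Kᵢ−1)), yᵢ = Kᵢxᵢ:
  A: x = 0.1384, y = 0.2547
  B: x = 0.4058, y = 0.4992
  C: x = 0.4557, y = 0.2461

x_C = 0.4557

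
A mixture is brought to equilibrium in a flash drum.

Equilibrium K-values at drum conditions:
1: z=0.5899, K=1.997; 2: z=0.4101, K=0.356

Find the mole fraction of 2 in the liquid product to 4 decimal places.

Let β = V/F and solve Σ zᵢ(Kᵢ−1)/(1+β(Kᵢ−1)) = 0.
Feasibility: ΣzᵢKᵢ = 1.3240, Σzᵢ/Kᵢ = 1.4474 — both > 1, two phases present.
Binary case is linear: z₁(K₁−1)(1+β(K₂−1)) + z₂(K₂−1)(1+β(K₁−1)) = 0
⇒ β = [z₁(K₁−1)+z₂(K₂−1)] / [−(K₁−1)(K₂−1)] = 0.32403/0.64207 = 0.5047
Compositions from xᵢ = zᵢ/(1+β(Kᵢ−1)), yᵢ = Kᵢxᵢ:
  1: x = 0.3924, y = 0.7837
  2: x = 0.6076, y = 0.2163

x_2 = 0.6076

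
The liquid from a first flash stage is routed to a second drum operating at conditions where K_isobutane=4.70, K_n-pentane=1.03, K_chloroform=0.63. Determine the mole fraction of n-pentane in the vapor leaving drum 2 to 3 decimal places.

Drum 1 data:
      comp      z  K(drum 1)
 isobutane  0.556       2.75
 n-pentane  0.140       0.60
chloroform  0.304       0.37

Drum 1:
Let ψ₁ = V/F and solve Σ zᵢ(Kᵢ−1)/(1+ψ₁(Kᵢ−1)) = 0.
Check two-phase: ΣzᵢKᵢ = 1.725 > 1 and Σzᵢ/Kᵢ = 1.257 > 1, so g(0) = 0.725 > 0 and g(1) = -0.257 < 0.
Newton–Raphson from ψ₁ = 0.5:
  ψ₁ = 0.500: g = 0.1693, g' = -0.776 → ψ₁ = 0.718
  ψ₁ = 0.718: g = 0.0029, g' = -0.781 → ψ₁ = 0.722
Converged at ψ₁ = 0.722.
Drum-1 compositions:
  isobutane: x = 0.246, y = 0.676
  n-pentane: x = 0.197, y = 0.118
  chloroform: x = 0.557, y = 0.206
Drum-2 feed = drum-1 liquid: z₂ = (0.2457, 0.1968, 0.5575).
Drum 2:
Iterate (Newton) starting at ψ₂ = 0.5:
  ψ₂ = 0.500: g = 0.0717, g' = -0.529 → ψ₂ = 0.635
  ψ₂ = 0.635: g = 0.0074, g' = -0.430 → ψ₂ = 0.653
Converged at ψ₂ = 0.653.
  isobutane: x = 0.072, y = 0.338
  n-pentane: x = 0.193, y = 0.199
  chloroform: x = 0.735, y = 0.463

y_n-pentane (drum 2) = 0.199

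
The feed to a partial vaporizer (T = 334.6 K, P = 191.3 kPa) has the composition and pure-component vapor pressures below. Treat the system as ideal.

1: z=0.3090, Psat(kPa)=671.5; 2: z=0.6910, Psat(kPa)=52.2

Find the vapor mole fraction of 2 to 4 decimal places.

y_2 = 0.2116

Raoult's law: Kᵢ = Pᵢˢᵃᵗ/P = Pᵢˢᵃᵗ/191.3.
  K_1 = 671.5/191.3 = 3.510193, K_2 = 52.2/191.3 = 0.272870
Material balance + equilibrium reduce to Σ zᵢ(Kᵢ−1)/(1+V/F(Kᵢ−1)) = 0.
Feasibility: ΣzᵢKᵢ = 1.2732, Σzᵢ/Kᵢ = 2.6204 — both > 1, two phases present.
Newton–Raphson from V/F = 0.5:
  V/F = 0.5000: g = -0.44552, g' = -1.2848 → V/F = 0.1533
  V/F = 0.1533: g = -0.00530, g' = -1.4782 → V/F = 0.1497
Converged at V/F = 0.1497.
Compositions from xᵢ = zᵢ/(1+V/F(Kᵢ−1)), yᵢ = Kᵢxᵢ:
  1: x = 0.2246, y = 0.7884
  2: x = 0.7754, y = 0.2116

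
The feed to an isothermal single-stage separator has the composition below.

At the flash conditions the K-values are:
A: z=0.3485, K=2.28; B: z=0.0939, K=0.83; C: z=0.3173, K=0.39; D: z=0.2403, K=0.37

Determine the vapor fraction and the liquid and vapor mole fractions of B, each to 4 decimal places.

Newton–Raphson from ψ = 0.5:
  ψ = 0.5000: g = -0.24495, g' = -0.6632 → ψ = 0.1307
  ψ = 0.1307: g = -0.00946, g' = -0.6746 → ψ = 0.1167
Converged at ψ = 0.1167.
Compositions from xᵢ = zᵢ/(1+ψ(Kᵢ−1)), yᵢ = Kᵢxᵢ:
  A: x = 0.3032, y = 0.6913
  B: x = 0.0958, y = 0.0795
  C: x = 0.3416, y = 0.1332
  D: x = 0.2594, y = 0.0960

ψ = 0.1167, x_B = 0.0958, y_B = 0.0795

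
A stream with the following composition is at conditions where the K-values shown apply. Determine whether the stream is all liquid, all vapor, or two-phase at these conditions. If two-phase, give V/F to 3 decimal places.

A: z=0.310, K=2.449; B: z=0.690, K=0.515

two-phase, V/F = 0.163

ΣzᵢKᵢ = 1.115; Σzᵢ/Kᵢ = 1.466.
Both exceed 1, so a two-phase solution exists.
Iterate (Newton) starting at ψ = 0.5:
  ψ = 0.500: g = -0.1813, g' = -0.502 → ψ = 0.139
  ψ = 0.139: g = 0.0153, g' = -0.638 → ψ = 0.163
Converged at ψ = 0.163.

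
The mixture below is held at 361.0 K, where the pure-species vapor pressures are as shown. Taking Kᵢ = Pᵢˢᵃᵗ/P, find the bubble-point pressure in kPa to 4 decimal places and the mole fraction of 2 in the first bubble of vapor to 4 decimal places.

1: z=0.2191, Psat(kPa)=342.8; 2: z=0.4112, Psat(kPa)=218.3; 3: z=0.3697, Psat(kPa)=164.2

At the bubble point ψ → 0, so ΣzᵢKᵢ = 1 with Kᵢ = Pᵢˢᵃᵗ/P ⇒ P = ΣzᵢPᵢˢᵃᵗ.
P = 0.2191·342.8 + 0.4112·218.3 + 0.3697·164.2 = 225.5772 kPa
yᵢ = zᵢPᵢˢᵃᵗ/P ⇒ y_2 = 0.4112·218.3/225.5772 = 0.3979

Pbub = 225.5772 kPa, y_2 = 0.3979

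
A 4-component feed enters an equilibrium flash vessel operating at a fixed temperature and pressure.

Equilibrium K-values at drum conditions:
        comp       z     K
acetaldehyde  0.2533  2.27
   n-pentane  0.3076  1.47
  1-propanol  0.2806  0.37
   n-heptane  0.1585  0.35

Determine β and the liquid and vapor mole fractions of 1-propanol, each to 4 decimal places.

β = 0.3254, x_1-propanol = 0.3530, y_1-propanol = 0.1306

Rachford–Rice: g(β) = Σ zᵢ(Kᵢ−1)/(1+β(Kᵢ−1)) = 0.
g(0) = ΣzᵢKᵢ − 1 = 0.1865 and g(1) = 1 − Σzᵢ/Kᵢ = -0.5321, so a root lies in (0, 1).
Newton iteration, β⁰ = 0.32:
  β = 0.3200: g = 0.00291, g' = -0.5394 → β = 0.3254
Converged at β = 0.3254.
Compositions from xᵢ = zᵢ/(1+β(Kᵢ−1)), yᵢ = Kᵢxᵢ:
  acetaldehyde: x = 0.1792, y = 0.4069
  n-pentane: x = 0.2668, y = 0.3922
  1-propanol: x = 0.3530, y = 0.1306
  n-heptane: x = 0.2010, y = 0.0704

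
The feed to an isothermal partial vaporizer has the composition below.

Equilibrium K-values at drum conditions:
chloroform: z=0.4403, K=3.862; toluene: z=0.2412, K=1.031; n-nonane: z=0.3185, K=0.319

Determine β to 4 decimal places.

β = 0.7131

Let β = V/F and solve Σ zᵢ(Kᵢ−1)/(1+β(Kᵢ−1)) = 0.
Feasibility: ΣzᵢKᵢ = 2.0507, Σzᵢ/Kᵢ = 1.3464 — both > 1, two phases present.
Newton–Raphson from β = 0.42:
  β = 0.4200: g = 0.27585, g' = -1.0337 → β = 0.6868
  β = 0.6868: g = 0.02471, g' = -0.9316 → β = 0.7134
  β = 0.7134: g = -0.00021, g' = -0.9487 → β = 0.7131
Converged at β = 0.7131.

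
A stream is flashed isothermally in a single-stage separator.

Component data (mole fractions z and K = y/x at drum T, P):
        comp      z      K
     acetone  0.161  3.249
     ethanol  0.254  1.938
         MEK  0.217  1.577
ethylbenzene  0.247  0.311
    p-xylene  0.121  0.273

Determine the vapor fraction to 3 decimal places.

Let ψ = V/F and solve Σ zᵢ(Kᵢ−1)/(1+ψ(Kᵢ−1)) = 0.
g(0) = ΣzᵢKᵢ − 1 = 0.467 and g(1) = 1 − Σzᵢ/Kᵢ = -0.556, so a root lies in (0, 1).
Newton iteration, ψ⁰ = 0.5:
  ψ = 0.500: g = 0.0320, g' = -0.758 → ψ = 0.542
Converged at ψ = 0.542.

ψ = 0.542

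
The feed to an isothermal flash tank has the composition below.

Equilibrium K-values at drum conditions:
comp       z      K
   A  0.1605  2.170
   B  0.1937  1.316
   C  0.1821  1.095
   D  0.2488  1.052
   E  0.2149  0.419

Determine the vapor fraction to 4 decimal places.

Material balance + equilibrium reduce to Σ zᵢ(Kᵢ−1)/(1+ψ(Kᵢ−1)) = 0.
Feasibility: ΣzᵢKᵢ = 1.1544, Σzᵢ/Kᵢ = 1.1368 — both > 1, two phases present.
Newton–Raphson from ψ = 0.5:
  ψ = 0.5000: g = 0.02448, g' = -0.2481 → ψ = 0.5987
  ψ = 0.5987: g = -0.00062, g' = -0.2623 → ψ = 0.5963
Converged at ψ = 0.5963.

ψ = 0.5963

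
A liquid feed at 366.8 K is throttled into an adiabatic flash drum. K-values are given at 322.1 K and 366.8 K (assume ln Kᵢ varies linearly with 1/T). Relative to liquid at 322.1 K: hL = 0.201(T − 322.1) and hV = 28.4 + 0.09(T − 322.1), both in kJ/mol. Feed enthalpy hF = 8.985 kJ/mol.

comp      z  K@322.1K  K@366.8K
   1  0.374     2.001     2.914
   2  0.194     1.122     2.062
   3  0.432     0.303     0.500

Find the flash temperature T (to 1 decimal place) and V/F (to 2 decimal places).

T = 328.0 K, V/F = 0.28

Adiabatic flash: solve Rachford–Rice at each trial T, then check hF = ψ·hV(T) + (1−ψ)·hL(T).
  T = 322.1 K: K = (2.001, 1.122, 0.303), RR gives ψ = 0.173, H_out = 4.908 kJ/mol
  T = 366.8 K: K = (2.914, 2.062, 0.500), RR gives ψ = 0.859, H_out = 29.112 kJ/mol
  T = 344.5 K: K = (2.445, 1.552, 0.396), RR gives ψ = 0.538, H_out = 18.445 kJ/mol
  T = 333.3 K: K = (2.220, 1.327, 0.348), RR gives ψ = 0.369, H_out = 12.280 kJ/mol
  T = 327.7 K: K = (2.109, 1.222, 0.325), RR gives ψ = 0.276, H_out = 8.786 kJ/mol
  T = 330.5 K: K = (2.164, 1.274, 0.336), RR gives ψ = 0.324, H_out = 10.575 kJ/mol
  T = 329.1 K: K = (2.137, 1.248, 0.331), RR gives ψ = 0.300, H_out = 9.692 kJ/mol
Linear interpolation between T = 327.7 (H_out = 8.786) and T = 329.1 (H_out = 9.692) on hF = 8.985 gives T ≈ 328.0 K, at which ψ = 0.28.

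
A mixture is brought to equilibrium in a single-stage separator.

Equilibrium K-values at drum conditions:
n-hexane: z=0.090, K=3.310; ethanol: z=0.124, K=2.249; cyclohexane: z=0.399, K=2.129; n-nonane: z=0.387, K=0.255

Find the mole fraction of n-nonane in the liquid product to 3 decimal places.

Rachford–Rice: g(β) = Σ zᵢ(Kᵢ−1)/(1+β(Kᵢ−1)) = 0.
g(0) = ΣzᵢKᵢ − 1 = 0.525 and g(1) = 1 − Σzᵢ/Kᵢ = -0.787, so a root lies in (0, 1).
Newton iteration, β⁰ = 0.31:
  β = 0.310: g = 0.1916, g' = -0.906 → β = 0.521
  β = 0.521: g = 0.0001, g' = -0.946 → β = 0.522
Converged at β = 0.522.
Compositions from xᵢ = zᵢ/(1+β(Kᵢ−1)), yᵢ = Kᵢxᵢ:
  n-hexane: x = 0.041, y = 0.135
  ethanol: x = 0.075, y = 0.169
  cyclohexane: x = 0.251, y = 0.535
  n-nonane: x = 0.633, y = 0.161

x_n-nonane = 0.633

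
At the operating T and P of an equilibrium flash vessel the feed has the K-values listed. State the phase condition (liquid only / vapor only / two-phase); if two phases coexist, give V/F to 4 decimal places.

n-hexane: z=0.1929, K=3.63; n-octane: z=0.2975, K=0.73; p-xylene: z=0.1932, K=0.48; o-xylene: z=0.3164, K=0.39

two-phase, V/F = 0.1073

ΣzᵢKᵢ = 1.1335; Σzᵢ/Kᵢ = 1.6745.
Both exceed 1, so a two-phase solution exists.
Let ψ = V/F and solve Σ zᵢ(Kᵢ−1)/(1+ψ(Kᵢ−1)) = 0.
Newton–Raphson from ψ = 0.6:
  ψ = 0.6000: g = -0.34951, g' = -0.6349 → ψ = 0.0495
  ψ = 0.0495: g = 0.06533, g' = -1.2470 → ψ = 0.1019
  ψ = 0.1019: g = 0.00562, g' = -1.0449 → ψ = 0.1073
Converged at ψ = 0.1073.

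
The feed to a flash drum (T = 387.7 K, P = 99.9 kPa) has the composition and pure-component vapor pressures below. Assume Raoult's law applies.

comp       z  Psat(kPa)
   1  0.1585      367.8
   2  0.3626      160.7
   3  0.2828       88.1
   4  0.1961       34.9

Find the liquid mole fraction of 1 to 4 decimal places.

Raoult's law: Kᵢ = Pᵢˢᵃᵗ/P = Pᵢˢᵃᵗ/99.9.
  K_1 = 367.8/99.9 = 3.681682, K_2 = 160.7/99.9 = 1.608609, K_3 = 88.1/99.9 = 0.881882, K_4 = 34.9/99.9 = 0.349349
Newton iteration, ψ⁰ = 0.5:
  ψ = 0.5000: g = 0.12616, g' = -0.4738 → ψ = 0.7663
  ψ = 0.7663: g = -0.00155, g' = -0.5196 → ψ = 0.7633
Converged at ψ = 0.7633.
Compositions from xᵢ = zᵢ/(1+ψ(Kᵢ−1)), yᵢ = Kᵢxᵢ:
  1: x = 0.0520, y = 0.1915
  2: x = 0.2476, y = 0.3983
  3: x = 0.3108, y = 0.2741
  4: x = 0.3896, y = 0.1361

x_1 = 0.0520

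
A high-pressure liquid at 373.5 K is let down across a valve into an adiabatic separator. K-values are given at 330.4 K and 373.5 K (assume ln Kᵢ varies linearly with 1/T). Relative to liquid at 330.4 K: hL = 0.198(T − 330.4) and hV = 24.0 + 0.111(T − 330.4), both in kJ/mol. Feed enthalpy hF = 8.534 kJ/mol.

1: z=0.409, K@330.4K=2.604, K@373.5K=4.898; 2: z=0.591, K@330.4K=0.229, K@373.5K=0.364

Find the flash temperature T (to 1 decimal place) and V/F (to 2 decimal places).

Adiabatic flash: solve Rachford–Rice at each trial T, then check hF = ψ·hV(T) + (1−ψ)·hL(T).
  T = 330.4 K: K = (2.604, 0.229), RR gives ψ = 0.162, H_out = 3.889 kJ/mol
  T = 373.5 K: K = (4.898, 0.364), RR gives ψ = 0.491, H_out = 18.486 kJ/mol
  T = 351.9 K: K = (3.638, 0.293), RR gives ψ = 0.354, H_out = 12.096 kJ/mol
  T = 341.1 K: K = (3.092, 0.260), RR gives ψ = 0.270, H_out = 8.347 kJ/mol
  T = 346.5 K: K = (3.358, 0.276), RR gives ψ = 0.314, H_out = 10.291 kJ/mol
  T = 343.8 K: K = (3.223, 0.268), RR gives ψ = 0.293, H_out = 9.339 kJ/mol
  T = 342.5 K: K = (3.160, 0.264), RR gives ψ = 0.282, H_out = 8.867 kJ/mol
Linear interpolation between T = 341.1 (H_out = 8.347) and T = 342.5 (H_out = 8.867) on hF = 8.534 gives T ≈ 341.6 K, at which ψ = 0.27.

T = 341.6 K, V/F = 0.27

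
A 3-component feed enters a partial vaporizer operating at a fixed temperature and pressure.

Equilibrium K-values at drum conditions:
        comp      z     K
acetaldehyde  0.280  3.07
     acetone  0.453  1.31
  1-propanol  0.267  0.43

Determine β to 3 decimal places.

β = 0.900

Material balance + equilibrium reduce to Σ zᵢ(Kᵢ−1)/(1+β(Kᵢ−1)) = 0.
g(0) = ΣzᵢKᵢ − 1 = 0.568 and g(1) = 1 − Σzᵢ/Kᵢ = -0.058, so a root lies in (0, 1).
Newton iteration, β⁰ = 0.35:
  β = 0.350: g = 0.2727, g' = -0.574 → β = 0.825
  β = 0.825: g = 0.0387, g' = -0.500 → β = 0.902
  β = 0.902: g = -0.0014, g' = -0.540 → β = 0.900
Converged at β = 0.900.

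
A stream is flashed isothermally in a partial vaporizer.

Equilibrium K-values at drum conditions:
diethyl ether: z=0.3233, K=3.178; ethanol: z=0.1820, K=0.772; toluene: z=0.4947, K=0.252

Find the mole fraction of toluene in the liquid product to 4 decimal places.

x_toluene = 0.5872

Newton iteration, ψ⁰ = 0.5:
  ψ = 0.5000: g = -0.30087, g' = -1.0698 → ψ = 0.2188
  ψ = 0.2188: g = -0.00919, g' = -1.1097 → ψ = 0.2105
Converged at ψ = 0.2105.
Compositions from xᵢ = zᵢ/(1+ψ(Kᵢ−1)), yᵢ = Kᵢxᵢ:
  diethyl ether: x = 0.2217, y = 0.7044
  ethanol: x = 0.1912, y = 0.1476
  toluene: x = 0.5872, y = 0.1480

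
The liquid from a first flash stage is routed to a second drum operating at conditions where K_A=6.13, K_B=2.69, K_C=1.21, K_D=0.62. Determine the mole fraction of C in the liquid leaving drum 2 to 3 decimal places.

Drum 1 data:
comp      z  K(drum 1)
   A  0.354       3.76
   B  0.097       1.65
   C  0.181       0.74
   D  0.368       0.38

x_C (drum 2) = 0.192

Drum 1:
Let ψ₁ = V/F and solve Σ zᵢ(Kᵢ−1)/(1+ψ₁(Kᵢ−1)) = 0.
g(0) = ΣzᵢKᵢ − 1 = 0.765 and g(1) = 1 − Σzᵢ/Kᵢ = -0.366, so a root lies in (0, 1).
Newton iteration, ψ₁⁰ = 0.5:
  ψ₁ = 0.500: g = 0.0733, g' = -0.813 → ψ₁ = 0.590
  ψ₁ = 0.590: g = 0.0018, g' = -0.780 → ψ₁ = 0.592
Converged at ψ₁ = 0.592.
Drum-1 compositions:
  A: x = 0.134, y = 0.505
  B: x = 0.070, y = 0.116
  C: x = 0.214, y = 0.158
  D: x = 0.582, y = 0.221
Drum-2 feed = drum-1 liquid: z₂ = (0.1343, 0.0700, 0.2140, 0.5817).
Drum 2:
Rachford–Rice: g(ψ₂) = Σ zᵢ(Kᵢ−1)/(1+ψ₂(Kᵢ−1)) = 0.
Check two-phase: ΣzᵢKᵢ = 1.631 > 1 and Σzᵢ/Kᵢ = 1.163 > 1, so g(0) = 0.631 > 0 and g(1) = -0.163 < 0.
Iterate (Newton) starting at ψ₂ = 0.32:
  ψ₂ = 0.320: g = 0.1281, g' = -0.708 → ψ₂ = 0.501
  ψ₂ = 0.501: g = 0.0248, g' = -0.472 → ψ₂ = 0.553
  ψ₂ = 0.553: g = 0.0010, g' = -0.436 → ψ₂ = 0.556
Converged at ψ₂ = 0.556.
  A: x = 0.035, y = 0.214
  B: x = 0.036, y = 0.097
  C: x = 0.192, y = 0.232
  D: x = 0.737, y = 0.457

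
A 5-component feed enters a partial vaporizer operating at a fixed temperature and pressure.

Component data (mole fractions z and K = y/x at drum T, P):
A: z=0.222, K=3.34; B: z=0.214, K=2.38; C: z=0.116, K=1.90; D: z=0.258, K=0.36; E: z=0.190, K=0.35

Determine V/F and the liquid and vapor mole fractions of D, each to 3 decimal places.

V/F = 0.571, x_D = 0.407, y_D = 0.146

Material balance + equilibrium reduce to Σ zᵢ(Kᵢ−1)/(1+V/F(Kᵢ−1)) = 0.
g(0) = ΣzᵢKᵢ − 1 = 0.631 and g(1) = 1 − Σzᵢ/Kᵢ = -0.477, so a root lies in (0, 1).
Newton–Raphson from V/F = 0.5:
  V/F = 0.500: g = 0.0604, g' = -0.850 → V/F = 0.571
Converged at V/F = 0.571.
Compositions from xᵢ = zᵢ/(1+V/F(Kᵢ−1)), yᵢ = Kᵢxᵢ:
  A: x = 0.095, y = 0.317
  B: x = 0.120, y = 0.285
  C: x = 0.077, y = 0.146
  D: x = 0.407, y = 0.146
  E: x = 0.302, y = 0.106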